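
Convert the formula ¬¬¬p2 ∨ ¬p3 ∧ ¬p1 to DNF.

¬p2 ∨ ¬p3 ∧ ¬p1

¬¬¬p2 ∨ ¬p3 ∧ ¬p1
⇔ ¬p2 ∨ ¬p3 ∧ ¬p1   [double negation]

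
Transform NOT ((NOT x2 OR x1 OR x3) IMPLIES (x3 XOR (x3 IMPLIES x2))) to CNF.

NOT ((NOT x2 OR x1 OR x3) IMPLIES (x3 XOR (x3 IMPLIES x2)))
⇔ NOT (NOT (NOT x2 OR x1 OR x3) OR (x3 XOR (x3 IMPLIES x2)))   — eliminate IMPLIES
⇔ NOT (NOT (NOT x2 OR x1 OR x3) OR ((x3 OR (x3 IMPLIES x2)) AND NOT (x3 AND (x3 IMPLIES x2))))   — expand XOR
⇔ NOT (NOT (NOT x2 OR x1 OR x3) OR ((x3 OR NOT x3 OR x2) AND NOT (x3 AND (x3 IMPLIES x2))))   — eliminate IMPLIES
⇔ NOT (NOT (NOT x2 OR x1 OR x3) OR ((x3 OR NOT x3 OR x2) AND NOT (x3 AND (NOT x3 OR x2))))   — eliminate IMPLIES
⇔ NOT NOT (NOT x2 OR x1 OR x3) AND NOT ((x3 OR NOT x3 OR x2) AND NOT (x3 AND (NOT x3 OR x2)))   — De Morgan
⇔ (NOT x2 OR x1 OR x3) AND NOT ((x3 OR NOT x3 OR x2) AND NOT (x3 AND (NOT x3 OR x2)))   — double negation
⇔ (NOT x2 OR x1 OR x3) AND (NOT (x3 OR NOT x3 OR x2) OR NOT NOT (x3 AND (NOT x3 OR x2)))   — De Morgan
⇔ (NOT x2 OR x1 OR x3) AND ((NOT x3 AND NOT NOT x3 AND NOT x2) OR NOT NOT (x3 AND (NOT x3 OR x2)))   — De Morgan
⇔ (NOT x2 OR x1 OR x3) AND ((NOT x3 AND x3 AND NOT x2) OR NOT NOT (x3 AND (NOT x3 OR x2)))   — double negation
⇔ (NOT x2 OR x1 OR x3) AND ((NOT x3 AND x3 AND NOT x2) OR (x3 AND (NOT x3 OR x2)))   — double negation
⇔ (NOT x2 OR x1 OR x3) AND (NOT x3 OR x3) AND (NOT x3 OR NOT x3 OR x2) AND (x3 OR x3) AND (x3 OR NOT x3 OR x2) AND (NOT x2 OR x3) AND (NOT x2 OR NOT x3 OR x2)   — distribute OR over AND
⇔ (NOT x3 OR x2) AND x3   — simplify

(NOT x3 OR x2) AND x3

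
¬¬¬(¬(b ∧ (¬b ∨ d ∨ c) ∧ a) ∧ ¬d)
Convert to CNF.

¬¬¬(¬(b ∧ (¬b ∨ d ∨ c) ∧ a) ∧ ¬d)
≡ ¬(¬(b ∧ (¬b ∨ d ∨ c) ∧ a) ∧ ¬d)   (double negation)
≡ ¬¬(b ∧ (¬b ∨ d ∨ c) ∧ a) ∨ ¬¬d   (De Morgan)
≡ (b ∧ (¬b ∨ d ∨ c) ∧ a) ∨ ¬¬d   (double negation)
≡ (b ∧ (¬b ∨ d ∨ c) ∧ a) ∨ d   (double negation)
≡ (b ∨ d) ∧ (¬b ∨ d ∨ c ∨ d) ∧ (a ∨ d)   (distribute ∨ over ∧)
≡ (b ∨ d) ∧ (¬b ∨ d ∨ c) ∧ (a ∨ d)   (simplify)

(b ∨ d) ∧ (¬b ∨ d ∨ c) ∧ (a ∨ d)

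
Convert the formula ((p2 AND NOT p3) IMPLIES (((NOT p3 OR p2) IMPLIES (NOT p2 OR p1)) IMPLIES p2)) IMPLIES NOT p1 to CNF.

((p2 AND NOT p3) IMPLIES (((NOT p3 OR p2) IMPLIES (NOT p2 OR p1)) IMPLIES p2)) IMPLIES NOT p1
≡ NOT ((p2 AND NOT p3) IMPLIES (((NOT p3 OR p2) IMPLIES (NOT p2 OR p1)) IMPLIES p2)) OR NOT p1   [eliminate IMPLIES]
≡ NOT (NOT (p2 AND NOT p3) OR (((NOT p3 OR p2) IMPLIES (NOT p2 OR p1)) IMPLIES p2)) OR NOT p1   [eliminate IMPLIES]
≡ NOT (NOT (p2 AND NOT p3) OR NOT ((NOT p3 OR p2) IMPLIES (NOT p2 OR p1)) OR p2) OR NOT p1   [eliminate IMPLIES]
≡ NOT (NOT (p2 AND NOT p3) OR NOT (NOT (NOT p3 OR p2) OR NOT p2 OR p1) OR p2) OR NOT p1   [eliminate IMPLIES]
≡ (NOT NOT (p2 AND NOT p3) AND NOT NOT (NOT (NOT p3 OR p2) OR NOT p2 OR p1) AND NOT p2) OR NOT p1   [De Morgan]
≡ (p2 AND NOT p3 AND NOT NOT (NOT (NOT p3 OR p2) OR NOT p2 OR p1) AND NOT p2) OR NOT p1   [double negation]
≡ (p2 AND NOT p3 AND (NOT (NOT p3 OR p2) OR NOT p2 OR p1) AND NOT p2) OR NOT p1   [double negation]
≡ (p2 AND NOT p3 AND ((NOT NOT p3 AND NOT p2) OR NOT p2 OR p1) AND NOT p2) OR NOT p1   [De Morgan]
≡ (p2 AND NOT p3 AND ((p3 AND NOT p2) OR NOT p2 OR p1) AND NOT p2) OR NOT p1   [double negation]
≡ (p2 OR NOT p1) AND (NOT p3 OR NOT p1) AND (p3 OR NOT p2 OR p1 OR NOT p1) AND (NOT p2 OR NOT p2 OR p1 OR NOT p1) AND (NOT p2 OR NOT p1)   [distribute OR over AND]
≡ (p2 OR NOT p1) AND (NOT p3 OR NOT p1) AND (NOT p2 OR NOT p1)   [simplify]

(p2 OR NOT p1) AND (NOT p3 OR NOT p1) AND (NOT p2 OR NOT p1)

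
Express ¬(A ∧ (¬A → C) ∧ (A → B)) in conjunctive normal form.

¬(A ∧ (¬A → C) ∧ (A → B))
⇔ ¬(A ∧ (¬¬A ∨ C) ∧ (A → B))   (eliminate →)
⇔ ¬(A ∧ (¬¬A ∨ C) ∧ (¬A ∨ B))   (eliminate →)
⇔ ¬A ∨ ¬(¬¬A ∨ C) ∨ ¬(¬A ∨ B)   (De Morgan)
⇔ ¬A ∨ (¬¬¬A ∧ ¬C) ∨ ¬(¬A ∨ B)   (De Morgan)
⇔ ¬A ∨ (¬A ∧ ¬C) ∨ ¬(¬A ∨ B)   (double negation)
⇔ ¬A ∨ (¬A ∧ ¬C) ∨ (¬¬A ∧ ¬B)   (De Morgan)
⇔ ¬A ∨ (¬A ∧ ¬C) ∨ (A ∧ ¬B)   (double negation)
⇔ (¬A ∨ ¬A ∨ A) ∧ (¬A ∨ ¬A ∨ ¬B) ∧ (¬A ∨ ¬C ∨ A) ∧ (¬A ∨ ¬C ∨ ¬B)   (distribute ∨ over ∧)
⇔ ¬A ∨ ¬B   (simplify)

¬A ∨ ¬B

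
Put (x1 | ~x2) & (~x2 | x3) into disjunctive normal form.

(x1 & x3) | ~x2

(x1 | ~x2) & (~x2 | x3)
⇔ (x1 & ~x2) | (x1 & x3) | (~x2 & ~x2) | (~x2 & x3)   (distribute & over |)
⇔ (x1 & x3) | ~x2   (simplify)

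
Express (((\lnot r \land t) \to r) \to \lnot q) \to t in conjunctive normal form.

q \lor t

(((\lnot r \land t) \to r) \to \lnot q) \to t
⇔ \lnot (((\lnot r \land t) \to r) \to \lnot q) \lor t   — eliminate \to
⇔ \lnot (\lnot ((\lnot r \land t) \to r) \lor \lnot q) \lor t   — eliminate \to
⇔ \lnot (\lnot (\lnot (\lnot r \land t) \lor r) \lor \lnot q) \lor t   — eliminate \to
⇔ (\lnot \lnot (\lnot (\lnot r \land t) \lor r) \land \lnot \lnot q) \lor t   — De Morgan
⇔ ((\lnot (\lnot r \land t) \lor r) \land \lnot \lnot q) \lor t   — double negation
⇔ ((\lnot \lnot r \lor \lnot t \lor r) \land \lnot \lnot q) \lor t   — De Morgan
⇔ ((r \lor \lnot t \lor r) \land \lnot \lnot q) \lor t   — double negation
⇔ ((r \lor \lnot t \lor r) \land q) \lor t   — double negation
⇔ (r \lor \lnot t \lor r \lor t) \land (q \lor t)   — distribute \lor over \land
⇔ q \lor t   — simplify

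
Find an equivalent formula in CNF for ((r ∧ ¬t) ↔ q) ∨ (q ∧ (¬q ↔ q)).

((r ∧ ¬t) ↔ q) ∨ (q ∧ (¬q ↔ q))
⇔ (((r ∧ ¬t) → q) ∧ (q → (r ∧ ¬t))) ∨ (q ∧ (¬q ↔ q))
⇔ ((¬(r ∧ ¬t) ∨ q) ∧ (q → (r ∧ ¬t))) ∨ (q ∧ (¬q ↔ q))
⇔ ((¬(r ∧ ¬t) ∨ q) ∧ (¬q ∨ (r ∧ ¬t))) ∨ (q ∧ (¬q ↔ q))
⇔ ((¬(r ∧ ¬t) ∨ q) ∧ (¬q ∨ (r ∧ ¬t))) ∨ (q ∧ (¬q → q) ∧ (q → ¬q))
⇔ ((¬(r ∧ ¬t) ∨ q) ∧ (¬q ∨ (r ∧ ¬t))) ∨ (q ∧ (¬¬q ∨ q) ∧ (q → ¬q))
⇔ ((¬(r ∧ ¬t) ∨ q) ∧ (¬q ∨ (r ∧ ¬t))) ∨ (q ∧ (¬¬q ∨ q) ∧ (¬q ∨ ¬q))
⇔ ((¬r ∨ ¬¬t ∨ q) ∧ (¬q ∨ (r ∧ ¬t))) ∨ (q ∧ (¬¬q ∨ q) ∧ (¬q ∨ ¬q))
⇔ ((¬r ∨ t ∨ q) ∧ (¬q ∨ (r ∧ ¬t))) ∨ (q ∧ (¬¬q ∨ q) ∧ (¬q ∨ ¬q))
⇔ ((¬r ∨ t ∨ q) ∧ (¬q ∨ (r ∧ ¬t))) ∨ (q ∧ (q ∨ q) ∧ (¬q ∨ ¬q))
⇔ (¬r ∨ t ∨ q ∨ q) ∧ (¬r ∨ t ∨ q ∨ q ∨ q) ∧ (¬r ∨ t ∨ q ∨ ¬q ∨ ¬q) ∧ (¬q ∨ r ∨ q) ∧ (¬q ∨ r ∨ q ∨ q) ∧ (¬q ∨ r ∨ ¬q ∨ ¬q) ∧ (¬q ∨ ¬t ∨ q) ∧ (¬q ∨ ¬t ∨ q ∨ q) ∧ (¬q ∨ ¬t ∨ ¬q ∨ ¬q)
⇔ (¬r ∨ t ∨ q) ∧ (¬q ∨ r) ∧ (¬q ∨ ¬t)

(¬r ∨ t ∨ q) ∧ (¬q ∨ r) ∧ (¬q ∨ ¬t)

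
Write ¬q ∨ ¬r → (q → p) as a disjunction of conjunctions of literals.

¬q ∨ ¬r → (q → p)
= ¬(¬q ∨ ¬r) ∨ (q → p)   [eliminate →]
= ¬(¬q ∨ ¬r) ∨ ¬q ∨ p   [eliminate →]
= ¬¬q ∧ ¬¬r ∨ ¬q ∨ p   [De Morgan]
= q ∧ ¬¬r ∨ ¬q ∨ p   [double negation]
= q ∧ r ∨ ¬q ∨ p   [double negation]

q ∧ r ∨ ¬q ∨ p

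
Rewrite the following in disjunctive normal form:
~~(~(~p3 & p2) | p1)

~~(~(~p3 & p2) | p1)
⇔ ~(~p3 & p2) | p1   [double negation]
⇔ ~~p3 | ~p2 | p1   [De Morgan]
⇔ p3 | ~p2 | p1   [double negation]

p3 | ~p2 | p1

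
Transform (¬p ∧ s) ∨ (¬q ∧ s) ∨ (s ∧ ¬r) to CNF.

(¬p ∨ ¬q ∨ ¬r) ∧ s

(¬p ∧ s) ∨ (¬q ∧ s) ∨ (s ∧ ¬r)
≡ (¬p ∨ ¬q ∨ s) ∧ (¬p ∨ ¬q ∨ ¬r) ∧ (¬p ∨ s ∨ s) ∧ (¬p ∨ s ∨ ¬r) ∧ (s ∨ ¬q ∨ s) ∧ (s ∨ ¬q ∨ ¬r) ∧ (s ∨ s ∨ s) ∧ (s ∨ s ∨ ¬r)   [distribute ∨ over ∧]
≡ (¬p ∨ ¬q ∨ ¬r) ∧ s   [simplify]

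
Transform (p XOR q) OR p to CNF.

p OR q

(p XOR q) OR p
≡ ((p OR q) AND NOT (p AND q)) OR p   — expand XOR
≡ ((p OR q) AND (NOT p OR NOT q)) OR p   — De Morgan
≡ (p OR q OR p) AND (NOT p OR NOT q OR p)   — distribute OR over AND
≡ p OR q   — simplify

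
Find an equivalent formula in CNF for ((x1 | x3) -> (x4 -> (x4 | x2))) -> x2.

((x1 | x3) -> (x4 -> (x4 | x2))) -> x2
⇔ ~((x1 | x3) -> (x4 -> (x4 | x2))) | x2   [eliminate ->]
⇔ ~(~(x1 | x3) | (x4 -> (x4 | x2))) | x2   [eliminate ->]
⇔ ~(~(x1 | x3) | ~x4 | x4 | x2) | x2   [eliminate ->]
⇔ (~~(x1 | x3) & ~~x4 & ~x4 & ~x2) | x2   [De Morgan]
⇔ ((x1 | x3) & ~~x4 & ~x4 & ~x2) | x2   [double negation]
⇔ ((x1 | x3) & x4 & ~x4 & ~x2) | x2   [double negation]
⇔ (x1 | x3 | x2) & (x4 | x2) & (~x4 | x2) & (~x2 | x2)   [distribute | over &]
⇔ (x1 | x3 | x2) & (x4 | x2) & (~x4 | x2)   [simplify]

(x1 | x3 | x2) & (x4 | x2) & (~x4 | x2)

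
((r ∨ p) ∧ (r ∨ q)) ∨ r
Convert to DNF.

((r ∨ p) ∧ (r ∨ q)) ∨ r
≡ (r ∧ r) ∨ (r ∧ q) ∨ (p ∧ r) ∨ (p ∧ q) ∨ r   [distribute ∧ over ∨]
≡ r ∨ (p ∧ q)   [simplify]

r ∨ (p ∧ q)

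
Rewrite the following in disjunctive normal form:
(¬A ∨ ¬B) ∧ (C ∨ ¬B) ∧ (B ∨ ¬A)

(¬A ∨ ¬B) ∧ (C ∨ ¬B) ∧ (B ∨ ¬A)
≡ (¬A ∧ C ∧ B) ∨ (¬A ∧ C ∧ ¬A) ∨ (¬A ∧ ¬B ∧ B) ∨ (¬A ∧ ¬B ∧ ¬A) ∨ (¬B ∧ C ∧ B) ∨ (¬B ∧ C ∧ ¬A) ∨ (¬B ∧ ¬B ∧ B) ∨ (¬B ∧ ¬B ∧ ¬A)   [distribute ∧ over ∨]
≡ (¬A ∧ C) ∨ (¬A ∧ ¬B)   [simplify]

(¬A ∧ C) ∨ (¬A ∧ ¬B)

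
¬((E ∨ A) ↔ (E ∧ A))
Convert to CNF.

¬((E ∨ A) ↔ (E ∧ A))
≡ ¬(((E ∨ A) → (E ∧ A)) ∧ ((E ∧ A) → (E ∨ A)))   — eliminate ↔
≡ ¬((¬(E ∨ A) ∨ (E ∧ A)) ∧ ((E ∧ A) → (E ∨ A)))   — eliminate →
≡ ¬((¬(E ∨ A) ∨ (E ∧ A)) ∧ (¬(E ∧ A) ∨ E ∨ A))   — eliminate →
≡ ¬(¬(E ∨ A) ∨ (E ∧ A)) ∨ ¬(¬(E ∧ A) ∨ E ∨ A)   — De Morgan
≡ (¬¬(E ∨ A) ∧ ¬(E ∧ A)) ∨ ¬(¬(E ∧ A) ∨ E ∨ A)   — De Morgan
≡ ((E ∨ A) ∧ ¬(E ∧ A)) ∨ ¬(¬(E ∧ A) ∨ E ∨ A)   — double negation
≡ ((E ∨ A) ∧ (¬E ∨ ¬A)) ∨ ¬(¬(E ∧ A) ∨ E ∨ A)   — De Morgan
≡ ((E ∨ A) ∧ (¬E ∨ ¬A)) ∨ (¬¬(E ∧ A) ∧ ¬E ∧ ¬A)   — De Morgan
≡ ((E ∨ A) ∧ (¬E ∨ ¬A)) ∨ (E ∧ A ∧ ¬E ∧ ¬A)   — double negation
≡ (E ∨ A ∨ E) ∧ (E ∨ A ∨ A) ∧ (E ∨ A ∨ ¬E) ∧ (E ∨ A ∨ ¬A) ∧ (¬E ∨ ¬A ∨ E) ∧ (¬E ∨ ¬A ∨ A) ∧ (¬E ∨ ¬A ∨ ¬E) ∧ (¬E ∨ ¬A ∨ ¬A)   — distribute ∨ over ∧
≡ (E ∨ A) ∧ (¬E ∨ ¬A)   — simplify

(E ∨ A) ∧ (¬E ∨ ¬A)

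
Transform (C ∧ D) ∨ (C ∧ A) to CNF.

C ∧ (D ∨ A)

(C ∧ D) ∨ (C ∧ A)
≡ (C ∨ C) ∧ (C ∨ A) ∧ (D ∨ C) ∧ (D ∨ A)   [distribute ∨ over ∧]
≡ C ∧ (D ∨ A)   [simplify]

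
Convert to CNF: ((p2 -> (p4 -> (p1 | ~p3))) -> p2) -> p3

((p2 -> (p4 -> (p1 | ~p3))) -> p2) -> p3
≡ ~((p2 -> (p4 -> (p1 | ~p3))) -> p2) | p3   — eliminate ->
≡ ~(~(p2 -> (p4 -> (p1 | ~p3))) | p2) | p3   — eliminate ->
≡ ~(~(~p2 | (p4 -> (p1 | ~p3))) | p2) | p3   — eliminate ->
≡ ~(~(~p2 | ~p4 | p1 | ~p3) | p2) | p3   — eliminate ->
≡ (~~(~p2 | ~p4 | p1 | ~p3) & ~p2) | p3   — De Morgan
≡ ((~p2 | ~p4 | p1 | ~p3) & ~p2) | p3   — double negation
≡ (~p2 | ~p4 | p1 | ~p3 | p3) & (~p2 | p3)   — distribute | over &
≡ ~p2 | p3   — simplify

~p2 | p3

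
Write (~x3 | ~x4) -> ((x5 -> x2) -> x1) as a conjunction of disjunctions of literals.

(~x3 | ~x4) -> ((x5 -> x2) -> x1)
⇔ ~(~x3 | ~x4) | ((x5 -> x2) -> x1)   [eliminate ->]
⇔ ~(~x3 | ~x4) | ~(x5 -> x2) | x1   [eliminate ->]
⇔ ~(~x3 | ~x4) | ~(~x5 | x2) | x1   [eliminate ->]
⇔ (~~x3 & ~~x4) | ~(~x5 | x2) | x1   [De Morgan]
⇔ (x3 & ~~x4) | ~(~x5 | x2) | x1   [double negation]
⇔ (x3 & x4) | ~(~x5 | x2) | x1   [double negation]
⇔ (x3 & x4) | (~~x5 & ~x2) | x1   [De Morgan]
⇔ (x3 & x4) | (x5 & ~x2) | x1   [double negation]
⇔ (x3 | x5 | x1) & (x3 | ~x2 | x1) & (x4 | x5 | x1) & (x4 | ~x2 | x1)   [distribute | over &]

(x3 | x5 | x1) & (x3 | ~x2 | x1) & (x4 | x5 | x1) & (x4 | ~x2 | x1)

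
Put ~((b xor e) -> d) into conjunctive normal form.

~((b xor e) -> d)
≡ ~(~(b xor e) | d)   [eliminate ->]
≡ ~(~((b | e) & ~(b & e)) | d)   [expand xor]
≡ ~~((b | e) & ~(b & e)) & ~d   [De Morgan]
≡ (b | e) & ~(b & e) & ~d   [double negation]
≡ (b | e) & (~b | ~e) & ~d   [De Morgan]

(b | e) & (~b | ~e) & ~d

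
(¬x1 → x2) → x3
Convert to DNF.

(¬x1 ∧ ¬x2) ∨ x3

(¬x1 → x2) → x3
≡ ¬(¬x1 → x2) ∨ x3   [eliminate →]
≡ ¬(¬¬x1 ∨ x2) ∨ x3   [eliminate →]
≡ (¬¬¬x1 ∧ ¬x2) ∨ x3   [De Morgan]
≡ (¬x1 ∧ ¬x2) ∨ x3   [double negation]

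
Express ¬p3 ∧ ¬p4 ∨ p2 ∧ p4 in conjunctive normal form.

¬p3 ∧ ¬p4 ∨ p2 ∧ p4
= (¬p3 ∨ p2) ∧ (¬p3 ∨ p4) ∧ (¬p4 ∨ p2) ∧ (¬p4 ∨ p4)   [distribute ∨ over ∧]
= (¬p3 ∨ p2) ∧ (¬p3 ∨ p4) ∧ (¬p4 ∨ p2)   [simplify]

(¬p3 ∨ p2) ∧ (¬p3 ∨ p4) ∧ (¬p4 ∨ p2)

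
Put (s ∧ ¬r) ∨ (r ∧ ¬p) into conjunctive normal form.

(s ∧ ¬r) ∨ (r ∧ ¬p)
≡ (s ∨ r) ∧ (s ∨ ¬p) ∧ (¬r ∨ r) ∧ (¬r ∨ ¬p)   — distribute ∨ over ∧
≡ (s ∨ r) ∧ (s ∨ ¬p) ∧ (¬r ∨ ¬p)   — simplify

(s ∨ r) ∧ (s ∨ ¬p) ∧ (¬r ∨ ¬p)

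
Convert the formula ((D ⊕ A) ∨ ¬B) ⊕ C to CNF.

(D ∨ A ∨ ¬B ∨ C) ∧ (¬D ∨ ¬A ∨ ¬B ∨ C) ∧ (¬D ∨ A ∨ ¬C) ∧ (¬A ∨ D ∨ ¬C) ∧ (B ∨ ¬C)

((D ⊕ A) ∨ ¬B) ⊕ C
⇔ ((D ⊕ A) ∨ ¬B ∨ C) ∧ ¬(((D ⊕ A) ∨ ¬B) ∧ C)   (expand ⊕)
⇔ (((D ∨ A) ∧ ¬(D ∧ A)) ∨ ¬B ∨ C) ∧ ¬(((D ⊕ A) ∨ ¬B) ∧ C)   (expand ⊕)
⇔ (((D ∨ A) ∧ ¬(D ∧ A)) ∨ ¬B ∨ C) ∧ ¬((((D ∨ A) ∧ ¬(D ∧ A)) ∨ ¬B) ∧ C)   (expand ⊕)
⇔ (((D ∨ A) ∧ (¬D ∨ ¬A)) ∨ ¬B ∨ C) ∧ ¬((((D ∨ A) ∧ ¬(D ∧ A)) ∨ ¬B) ∧ C)   (De Morgan)
⇔ (((D ∨ A) ∧ (¬D ∨ ¬A)) ∨ ¬B ∨ C) ∧ (¬(((D ∨ A) ∧ ¬(D ∧ A)) ∨ ¬B) ∨ ¬C)   (De Morgan)
⇔ (((D ∨ A) ∧ (¬D ∨ ¬A)) ∨ ¬B ∨ C) ∧ ((¬((D ∨ A) ∧ ¬(D ∧ A)) ∧ ¬¬B) ∨ ¬C)   (De Morgan)
⇔ (((D ∨ A) ∧ (¬D ∨ ¬A)) ∨ ¬B ∨ C) ∧ (((¬(D ∨ A) ∨ ¬¬(D ∧ A)) ∧ ¬¬B) ∨ ¬C)   (De Morgan)
⇔ (((D ∨ A) ∧ (¬D ∨ ¬A)) ∨ ¬B ∨ C) ∧ ((((¬D ∧ ¬A) ∨ ¬¬(D ∧ A)) ∧ ¬¬B) ∨ ¬C)   (De Morgan)
⇔ (((D ∨ A) ∧ (¬D ∨ ¬A)) ∨ ¬B ∨ C) ∧ ((((¬D ∧ ¬A) ∨ (D ∧ A)) ∧ ¬¬B) ∨ ¬C)   (double negation)
⇔ (((D ∨ A) ∧ (¬D ∨ ¬A)) ∨ ¬B ∨ C) ∧ ((((¬D ∧ ¬A) ∨ (D ∧ A)) ∧ B) ∨ ¬C)   (double negation)
⇔ (D ∨ A ∨ ¬B ∨ C) ∧ (¬D ∨ ¬A ∨ ¬B ∨ C) ∧ (¬D ∨ D ∨ ¬C) ∧ (¬D ∨ A ∨ ¬C) ∧ (¬A ∨ D ∨ ¬C) ∧ (¬A ∨ A ∨ ¬C) ∧ (B ∨ ¬C)   (distribute ∨ over ∧)
⇔ (D ∨ A ∨ ¬B ∨ C) ∧ (¬D ∨ ¬A ∨ ¬B ∨ C) ∧ (¬D ∨ A ∨ ¬C) ∧ (¬A ∨ D ∨ ¬C) ∧ (B ∨ ¬C)   (simplify)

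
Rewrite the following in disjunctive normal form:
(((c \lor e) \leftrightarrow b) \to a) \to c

(((c \lor e) \leftrightarrow b) \to a) \to c
≡ \lnot (((c \lor e) \leftrightarrow b) \to a) \lor c   [eliminate \to]
≡ \lnot (\lnot ((c \lor e) \leftrightarrow b) \lor a) \lor c   [eliminate \to]
≡ \lnot (\lnot (((c \lor e) \to b) \land (b \to (c \lor e))) \lor a) \lor c   [eliminate \leftrightarrow]
≡ \lnot (\lnot ((\lnot (c \lor e) \lor b) \land (b \to (c \lor e))) \lor a) \lor c   [eliminate \to]
≡ \lnot (\lnot ((\lnot (c \lor e) \lor b) \land (\lnot b \lor c \lor e)) \lor a) \lor c   [eliminate \to]
≡ (\lnot \lnot ((\lnot (c \lor e) \lor b) \land (\lnot b \lor c \lor e)) \land \lnot a) \lor c   [De Morgan]
≡ ((\lnot (c \lor e) \lor b) \land (\lnot b \lor c \lor e) \land \lnot a) \lor c   [double negation]
≡ (((\lnot c \land \lnot e) \lor b) \land (\lnot b \lor c \lor e) \land \lnot a) \lor c   [De Morgan]
≡ (\lnot c \land \lnot e \land \lnot b \land \lnot a) \lor (\lnot c \land \lnot e \land c \land \lnot a) \lor (\lnot c \land \lnot e \land e \land \lnot a) \lor (b \land \lnot b \land \lnot a) \lor (b \land c \land \lnot a) \lor (b \land e \land \lnot a) \lor c   [distribute \land over \lor]
≡ (\lnot c \land \lnot e \land \lnot b \land \lnot a) \lor (b \land e \land \lnot a) \lor c   [simplify]

(\lnot c \land \lnot e \land \lnot b \land \lnot a) \lor (b \land e \land \lnot a) \lor c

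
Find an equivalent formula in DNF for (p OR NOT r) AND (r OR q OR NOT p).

(p AND r) OR (p AND q) OR (NOT r AND q) OR (NOT r AND NOT p)

(p OR NOT r) AND (r OR q OR NOT p)
= (p AND r) OR (p AND q) OR (p AND NOT p) OR (NOT r AND r) OR (NOT r AND q) OR (NOT r AND NOT p)   [distribute AND over OR]
= (p AND r) OR (p AND q) OR (NOT r AND q) OR (NOT r AND NOT p)   [simplify]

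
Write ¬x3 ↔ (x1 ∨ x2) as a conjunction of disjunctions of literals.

(x3 ∨ x1 ∨ x2) ∧ (¬x1 ∨ ¬x3) ∧ (¬x2 ∨ ¬x3)

¬x3 ↔ (x1 ∨ x2)
≡ (¬x3 → (x1 ∨ x2)) ∧ ((x1 ∨ x2) → ¬x3)   [eliminate ↔]
≡ (¬¬x3 ∨ x1 ∨ x2) ∧ ((x1 ∨ x2) → ¬x3)   [eliminate →]
≡ (¬¬x3 ∨ x1 ∨ x2) ∧ (¬(x1 ∨ x2) ∨ ¬x3)   [eliminate →]
≡ (x3 ∨ x1 ∨ x2) ∧ (¬(x1 ∨ x2) ∨ ¬x3)   [double negation]
≡ (x3 ∨ x1 ∨ x2) ∧ ((¬x1 ∧ ¬x2) ∨ ¬x3)   [De Morgan]
≡ (x3 ∨ x1 ∨ x2) ∧ (¬x1 ∨ ¬x3) ∧ (¬x2 ∨ ¬x3)   [distribute ∨ over ∧]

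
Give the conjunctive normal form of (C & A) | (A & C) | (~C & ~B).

(C & A) | (A & C) | (~C & ~B)
= (C | A | ~C) & (C | A | ~B) & (C | C | ~C) & (C | C | ~B) & (A | A | ~C) & (A | A | ~B) & (A | C | ~C) & (A | C | ~B)
= (C | ~B) & (A | ~C) & (A | ~B)

(C | ~B) & (A | ~C) & (A | ~B)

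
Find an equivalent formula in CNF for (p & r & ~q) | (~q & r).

r & ~q

(p & r & ~q) | (~q & r)
≡ (p | ~q) & (p | r) & (r | ~q) & (r | r) & (~q | ~q) & (~q | r)   — distribute | over &
≡ r & ~q   — simplify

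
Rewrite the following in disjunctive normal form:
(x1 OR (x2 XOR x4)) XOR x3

(x1 AND NOT x3) OR (x2 AND NOT x4 AND NOT x3) OR (NOT x2 AND x4 AND NOT x3) OR (NOT x1 AND NOT x2 AND NOT x4 AND x3) OR (NOT x1 AND x4 AND x2 AND x3)

(x1 OR (x2 XOR x4)) XOR x3
≡ ((x1 OR (x2 XOR x4)) AND NOT x3) OR (NOT (x1 OR (x2 XOR x4)) AND x3)   (expand XOR)
≡ ((x1 OR (x2 AND NOT x4) OR (NOT x2 AND x4)) AND NOT x3) OR (NOT (x1 OR (x2 XOR x4)) AND x3)   (expand XOR)
≡ ((x1 OR (x2 AND NOT x4) OR (NOT x2 AND x4)) AND NOT x3) OR (NOT (x1 OR (x2 AND NOT x4) OR (NOT x2 AND x4)) AND x3)   (expand XOR)
≡ ((x1 OR (x2 AND NOT x4) OR (NOT x2 AND x4)) AND NOT x3) OR (NOT x1 AND NOT (x2 AND NOT x4) AND NOT (NOT x2 AND x4) AND x3)   (De Morgan)
≡ ((x1 OR (x2 AND NOT x4) OR (NOT x2 AND x4)) AND NOT x3) OR (NOT x1 AND (NOT x2 OR NOT NOT x4) AND NOT (NOT x2 AND x4) AND x3)   (De Morgan)
≡ ((x1 OR (x2 AND NOT x4) OR (NOT x2 AND x4)) AND NOT x3) OR (NOT x1 AND (NOT x2 OR x4) AND NOT (NOT x2 AND x4) AND x3)   (double negation)
≡ ((x1 OR (x2 AND NOT x4) OR (NOT x2 AND x4)) AND NOT x3) OR (NOT x1 AND (NOT x2 OR x4) AND (NOT NOT x2 OR NOT x4) AND x3)   (De Morgan)
≡ ((x1 OR (x2 AND NOT x4) OR (NOT x2 AND x4)) AND NOT x3) OR (NOT x1 AND (NOT x2 OR x4) AND (x2 OR NOT x4) AND x3)   (double negation)
≡ (x1 AND NOT x3) OR (x2 AND NOT x4 AND NOT x3) OR (NOT x2 AND x4 AND NOT x3) OR (NOT x1 AND NOT x2 AND x2 AND x3) OR (NOT x1 AND NOT x2 AND NOT x4 AND x3) OR (NOT x1 AND x4 AND x2 AND x3) OR (NOT x1 AND x4 AND NOT x4 AND x3)   (distribute AND over OR)
≡ (x1 AND NOT x3) OR (x2 AND NOT x4 AND NOT x3) OR (NOT x2 AND x4 AND NOT x3) OR (NOT x1 AND NOT x2 AND NOT x4 AND x3) OR (NOT x1 AND x4 AND x2 AND x3)   (simplify)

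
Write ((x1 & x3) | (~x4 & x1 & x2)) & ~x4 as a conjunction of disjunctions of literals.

x1 & (x3 | x2) & ~x4

((x1 & x3) | (~x4 & x1 & x2)) & ~x4
= (x1 | ~x4) & (x1 | x1) & (x1 | x2) & (x3 | ~x4) & (x3 | x1) & (x3 | x2) & ~x4   [distribute | over &]
= x1 & (x3 | x2) & ~x4   [simplify]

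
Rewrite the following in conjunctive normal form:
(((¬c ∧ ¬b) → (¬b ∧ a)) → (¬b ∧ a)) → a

(((¬c ∧ ¬b) → (¬b ∧ a)) → (¬b ∧ a)) → a
≡ ¬(((¬c ∧ ¬b) → (¬b ∧ a)) → (¬b ∧ a)) ∨ a   — eliminate →
≡ ¬(¬((¬c ∧ ¬b) → (¬b ∧ a)) ∨ (¬b ∧ a)) ∨ a   — eliminate →
≡ ¬(¬(¬(¬c ∧ ¬b) ∨ (¬b ∧ a)) ∨ (¬b ∧ a)) ∨ a   — eliminate →
≡ (¬¬(¬(¬c ∧ ¬b) ∨ (¬b ∧ a)) ∧ ¬(¬b ∧ a)) ∨ a   — De Morgan
≡ ((¬(¬c ∧ ¬b) ∨ (¬b ∧ a)) ∧ ¬(¬b ∧ a)) ∨ a   — double negation
≡ ((¬¬c ∨ ¬¬b ∨ (¬b ∧ a)) ∧ ¬(¬b ∧ a)) ∨ a   — De Morgan
≡ ((c ∨ ¬¬b ∨ (¬b ∧ a)) ∧ ¬(¬b ∧ a)) ∨ a   — double negation
≡ ((c ∨ b ∨ (¬b ∧ a)) ∧ ¬(¬b ∧ a)) ∨ a   — double negation
≡ ((c ∨ b ∨ (¬b ∧ a)) ∧ (¬¬b ∨ ¬a)) ∨ a   — De Morgan
≡ ((c ∨ b ∨ (¬b ∧ a)) ∧ (b ∨ ¬a)) ∨ a   — double negation
≡ (c ∨ b ∨ ¬b ∨ a) ∧ (c ∨ b ∨ a ∨ a) ∧ (b ∨ ¬a ∨ a)   — distribute ∨ over ∧
≡ c ∨ b ∨ a   — simplify

c ∨ b ∨ a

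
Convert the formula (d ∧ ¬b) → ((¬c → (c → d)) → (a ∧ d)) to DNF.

(d ∧ ¬b) → ((¬c → (c → d)) → (a ∧ d))
≡ ¬(d ∧ ¬b) ∨ ((¬c → (c → d)) → (a ∧ d))   (eliminate →)
≡ ¬(d ∧ ¬b) ∨ ¬(¬c → (c → d)) ∨ (a ∧ d)   (eliminate →)
≡ ¬(d ∧ ¬b) ∨ ¬(¬¬c ∨ (c → d)) ∨ (a ∧ d)   (eliminate →)
≡ ¬(d ∧ ¬b) ∨ ¬(¬¬c ∨ ¬c ∨ d) ∨ (a ∧ d)   (eliminate →)
≡ ¬d ∨ ¬¬b ∨ ¬(¬¬c ∨ ¬c ∨ d) ∨ (a ∧ d)   (De Morgan)
≡ ¬d ∨ b ∨ ¬(¬¬c ∨ ¬c ∨ d) ∨ (a ∧ d)   (double negation)
≡ ¬d ∨ b ∨ (¬¬¬c ∧ ¬¬c ∧ ¬d) ∨ (a ∧ d)   (De Morgan)
≡ ¬d ∨ b ∨ (¬c ∧ ¬¬c ∧ ¬d) ∨ (a ∧ d)   (double negation)
≡ ¬d ∨ b ∨ (¬c ∧ c ∧ ¬d) ∨ (a ∧ d)   (double negation)
≡ ¬d ∨ b ∨ (a ∧ d)   (simplify)

¬d ∨ b ∨ (a ∧ d)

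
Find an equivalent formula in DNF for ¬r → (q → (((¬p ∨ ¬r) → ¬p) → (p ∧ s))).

¬r → (q → (((¬p ∨ ¬r) → ¬p) → (p ∧ s)))
≡ ¬¬r ∨ (q → (((¬p ∨ ¬r) → ¬p) → (p ∧ s)))   [eliminate →]
≡ ¬¬r ∨ ¬q ∨ (((¬p ∨ ¬r) → ¬p) → (p ∧ s))   [eliminate →]
≡ ¬¬r ∨ ¬q ∨ ¬((¬p ∨ ¬r) → ¬p) ∨ (p ∧ s)   [eliminate →]
≡ ¬¬r ∨ ¬q ∨ ¬(¬(¬p ∨ ¬r) ∨ ¬p) ∨ (p ∧ s)   [eliminate →]
≡ r ∨ ¬q ∨ ¬(¬(¬p ∨ ¬r) ∨ ¬p) ∨ (p ∧ s)   [double negation]
≡ r ∨ ¬q ∨ (¬¬(¬p ∨ ¬r) ∧ ¬¬p) ∨ (p ∧ s)   [De Morgan]
≡ r ∨ ¬q ∨ ((¬p ∨ ¬r) ∧ ¬¬p) ∨ (p ∧ s)   [double negation]
≡ r ∨ ¬q ∨ ((¬p ∨ ¬r) ∧ p) ∨ (p ∧ s)   [double negation]
≡ r ∨ ¬q ∨ (¬p ∧ p) ∨ (¬r ∧ p) ∨ (p ∧ s)   [distribute ∧ over ∨]
≡ r ∨ ¬q ∨ (¬r ∧ p) ∨ (p ∧ s)   [simplify]

r ∨ ¬q ∨ (¬r ∧ p) ∨ (p ∧ s)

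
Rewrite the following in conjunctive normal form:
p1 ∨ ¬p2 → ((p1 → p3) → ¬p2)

p1 ∨ ¬p2 → ((p1 → p3) → ¬p2)
≡ ¬(p1 ∨ ¬p2) ∨ ((p1 → p3) → ¬p2)   — eliminate →
≡ ¬(p1 ∨ ¬p2) ∨ ¬(p1 → p3) ∨ ¬p2   — eliminate →
≡ ¬(p1 ∨ ¬p2) ∨ ¬(¬p1 ∨ p3) ∨ ¬p2   — eliminate →
≡ ¬p1 ∧ ¬¬p2 ∨ ¬(¬p1 ∨ p3) ∨ ¬p2   — De Morgan
≡ ¬p1 ∧ p2 ∨ ¬(¬p1 ∨ p3) ∨ ¬p2   — double negation
≡ ¬p1 ∧ p2 ∨ ¬¬p1 ∧ ¬p3 ∨ ¬p2   — De Morgan
≡ ¬p1 ∧ p2 ∨ p1 ∧ ¬p3 ∨ ¬p2   — double negation
≡ (¬p1 ∨ p1 ∨ ¬p2) ∧ (¬p1 ∨ ¬p3 ∨ ¬p2) ∧ (p2 ∨ p1 ∨ ¬p2) ∧ (p2 ∨ ¬p3 ∨ ¬p2)   — distribute ∨ over ∧
≡ ¬p1 ∨ ¬p3 ∨ ¬p2   — simplify

¬p1 ∨ ¬p3 ∨ ¬p2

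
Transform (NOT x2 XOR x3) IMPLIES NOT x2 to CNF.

(NOT x2 XOR x3) IMPLIES NOT x2
= NOT (NOT x2 XOR x3) OR NOT x2   [eliminate IMPLIES]
= NOT ((NOT x2 OR x3) AND NOT (NOT x2 AND x3)) OR NOT x2   [expand XOR]
= NOT (NOT x2 OR x3) OR NOT NOT (NOT x2 AND x3) OR NOT x2   [De Morgan]
= (NOT NOT x2 AND NOT x3) OR NOT NOT (NOT x2 AND x3) OR NOT x2   [De Morgan]
= (x2 AND NOT x3) OR NOT NOT (NOT x2 AND x3) OR NOT x2   [double negation]
= (x2 AND NOT x3) OR (NOT x2 AND x3) OR NOT x2   [double negation]
= (x2 OR NOT x2 OR NOT x2) AND (x2 OR x3 OR NOT x2) AND (NOT x3 OR NOT x2 OR NOT x2) AND (NOT x3 OR x3 OR NOT x2)   [distribute OR over AND]
= NOT x3 OR NOT x2   [simplify]

NOT x3 OR NOT x2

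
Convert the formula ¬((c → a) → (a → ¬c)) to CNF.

¬((c → a) → (a → ¬c))
≡ ¬(¬(c → a) ∨ (a → ¬c))   [eliminate →]
≡ ¬(¬(¬c ∨ a) ∨ (a → ¬c))   [eliminate →]
≡ ¬(¬(¬c ∨ a) ∨ ¬a ∨ ¬c)   [eliminate →]
≡ ¬¬(¬c ∨ a) ∧ ¬¬a ∧ ¬¬c   [De Morgan]
≡ (¬c ∨ a) ∧ ¬¬a ∧ ¬¬c   [double negation]
≡ (¬c ∨ a) ∧ a ∧ ¬¬c   [double negation]
≡ (¬c ∨ a) ∧ a ∧ c   [double negation]
≡ a ∧ c   [simplify]

a ∧ c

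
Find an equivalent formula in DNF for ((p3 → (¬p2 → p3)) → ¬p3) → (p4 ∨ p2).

p3 ∨ p4 ∨ p2

((p3 → (¬p2 → p3)) → ¬p3) → (p4 ∨ p2)
= ¬((p3 → (¬p2 → p3)) → ¬p3) ∨ p4 ∨ p2   — eliminate →
= ¬(¬(p3 → (¬p2 → p3)) ∨ ¬p3) ∨ p4 ∨ p2   — eliminate →
= ¬(¬(¬p3 ∨ (¬p2 → p3)) ∨ ¬p3) ∨ p4 ∨ p2   — eliminate →
= ¬(¬(¬p3 ∨ ¬¬p2 ∨ p3) ∨ ¬p3) ∨ p4 ∨ p2   — eliminate →
= (¬¬(¬p3 ∨ ¬¬p2 ∨ p3) ∧ ¬¬p3) ∨ p4 ∨ p2   — De Morgan
= ((¬p3 ∨ ¬¬p2 ∨ p3) ∧ ¬¬p3) ∨ p4 ∨ p2   — double negation
= ((¬p3 ∨ p2 ∨ p3) ∧ ¬¬p3) ∨ p4 ∨ p2   — double negation
= ((¬p3 ∨ p2 ∨ p3) ∧ p3) ∨ p4 ∨ p2   — double negation
= (¬p3 ∧ p3) ∨ (p2 ∧ p3) ∨ (p3 ∧ p3) ∨ p4 ∨ p2   — distribute ∧ over ∨
= p3 ∨ p4 ∨ p2   — simplify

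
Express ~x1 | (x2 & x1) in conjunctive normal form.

~x1 | x2

~x1 | (x2 & x1)
≡ (~x1 | x2) & (~x1 | x1)   [distribute | over &]
≡ ~x1 | x2   [simplify]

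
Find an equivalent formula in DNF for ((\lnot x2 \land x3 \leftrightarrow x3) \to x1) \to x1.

\lnot x3 \land \lnot x1 \lor x3 \land \lnot x2 \land \lnot x1 \lor x1

((\lnot x2 \land x3 \leftrightarrow x3) \to x1) \to x1
⇔ \lnot ((\lnot x2 \land x3 \leftrightarrow x3) \to x1) \lor x1   [eliminate \to]
⇔ \lnot (\lnot (\lnot x2 \land x3 \leftrightarrow x3) \lor x1) \lor x1   [eliminate \to]
⇔ \lnot (\lnot ((\lnot x2 \land x3 \to x3) \land (x3 \to \lnot x2 \land x3)) \lor x1) \lor x1   [eliminate \leftrightarrow]
⇔ \lnot (\lnot ((\lnot (\lnot x2 \land x3) \lor x3) \land (x3 \to \lnot x2 \land x3)) \lor x1) \lor x1   [eliminate \to]
⇔ \lnot (\lnot ((\lnot (\lnot x2 \land x3) \lor x3) \land (\lnot x3 \lor \lnot x2 \land x3)) \lor x1) \lor x1   [eliminate \to]
⇔ \lnot \lnot ((\lnot (\lnot x2 \land x3) \lor x3) \land (\lnot x3 \lor \lnot x2 \land x3)) \land \lnot x1 \lor x1   [De Morgan]
⇔ (\lnot (\lnot x2 \land x3) \lor x3) \land (\lnot x3 \lor \lnot x2 \land x3) \land \lnot x1 \lor x1   [double negation]
⇔ (\lnot \lnot x2 \lor \lnot x3 \lor x3) \land (\lnot x3 \lor \lnot x2 \land x3) \land \lnot x1 \lor x1   [De Morgan]
⇔ (x2 \lor \lnot x3 \lor x3) \land (\lnot x3 \lor \lnot x2 \land x3) \land \lnot x1 \lor x1   [double negation]
⇔ x2 \land \lnot x3 \land \lnot x1 \lor x2 \land \lnot x2 \land x3 \land \lnot x1 \lor \lnot x3 \land \lnot x3 \land \lnot x1 \lor \lnot x3 \land \lnot x2 \land x3 \land \lnot x1 \lor x3 \land \lnot x3 \land \lnot x1 \lor x3 \land \lnot x2 \land x3 \land \lnot x1 \lor x1   [distribute \land over \lor]
⇔ \lnot x3 \land \lnot x1 \lor x3 \land \lnot x2 \land \lnot x1 \lor x1   [simplify]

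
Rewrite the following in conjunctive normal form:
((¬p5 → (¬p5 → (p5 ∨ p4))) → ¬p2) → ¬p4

((¬p5 → (¬p5 → (p5 ∨ p4))) → ¬p2) → ¬p4
≡ ¬((¬p5 → (¬p5 → (p5 ∨ p4))) → ¬p2) ∨ ¬p4   (eliminate →)
≡ ¬(¬(¬p5 → (¬p5 → (p5 ∨ p4))) ∨ ¬p2) ∨ ¬p4   (eliminate →)
≡ ¬(¬(¬¬p5 ∨ (¬p5 → (p5 ∨ p4))) ∨ ¬p2) ∨ ¬p4   (eliminate →)
≡ ¬(¬(¬¬p5 ∨ ¬¬p5 ∨ p5 ∨ p4) ∨ ¬p2) ∨ ¬p4   (eliminate →)
≡ (¬¬(¬¬p5 ∨ ¬¬p5 ∨ p5 ∨ p4) ∧ ¬¬p2) ∨ ¬p4   (De Morgan)
≡ ((¬¬p5 ∨ ¬¬p5 ∨ p5 ∨ p4) ∧ ¬¬p2) ∨ ¬p4   (double negation)
≡ ((p5 ∨ ¬¬p5 ∨ p5 ∨ p4) ∧ ¬¬p2) ∨ ¬p4   (double negation)
≡ ((p5 ∨ p5 ∨ p5 ∨ p4) ∧ ¬¬p2) ∨ ¬p4   (double negation)
≡ ((p5 ∨ p5 ∨ p5 ∨ p4) ∧ p2) ∨ ¬p4   (double negation)
≡ (p5 ∨ p5 ∨ p5 ∨ p4 ∨ ¬p4) ∧ (p2 ∨ ¬p4)   (distribute ∨ over ∧)
≡ p2 ∨ ¬p4   (simplify)

p2 ∨ ¬p4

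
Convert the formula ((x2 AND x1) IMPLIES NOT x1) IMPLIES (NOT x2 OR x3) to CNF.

x1 OR NOT x2 OR x3

((x2 AND x1) IMPLIES NOT x1) IMPLIES (NOT x2 OR x3)
≡ NOT ((x2 AND x1) IMPLIES NOT x1) OR NOT x2 OR x3   [eliminate IMPLIES]
≡ NOT (NOT (x2 AND x1) OR NOT x1) OR NOT x2 OR x3   [eliminate IMPLIES]
≡ (NOT NOT (x2 AND x1) AND NOT NOT x1) OR NOT x2 OR x3   [De Morgan]
≡ (x2 AND x1 AND NOT NOT x1) OR NOT x2 OR x3   [double negation]
≡ (x2 AND x1 AND x1) OR NOT x2 OR x3   [double negation]
≡ (x2 OR NOT x2 OR x3) AND (x1 OR NOT x2 OR x3) AND (x1 OR NOT x2 OR x3)   [distribute OR over AND]
≡ x1 OR NOT x2 OR x3   [simplify]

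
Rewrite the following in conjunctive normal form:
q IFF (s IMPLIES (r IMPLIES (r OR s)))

(s OR q) AND (r OR q) AND (NOT r OR q) AND (NOT s OR q)

q IFF (s IMPLIES (r IMPLIES (r OR s)))
≡ (q IMPLIES (s IMPLIES (r IMPLIES (r OR s)))) AND ((s IMPLIES (r IMPLIES (r OR s))) IMPLIES q)
≡ (NOT q OR (s IMPLIES (r IMPLIES (r OR s)))) AND ((s IMPLIES (r IMPLIES (r OR s))) IMPLIES q)
≡ (NOT q OR NOT s OR (r IMPLIES (r OR s))) AND ((s IMPLIES (r IMPLIES (r OR s))) IMPLIES q)
≡ (NOT q OR NOT s OR NOT r OR r OR s) AND ((s IMPLIES (r IMPLIES (r OR s))) IMPLIES q)
≡ (NOT q OR NOT s OR NOT r OR r OR s) AND (NOT (s IMPLIES (r IMPLIES (r OR s))) OR q)
≡ (NOT q OR NOT s OR NOT r OR r OR s) AND (NOT (NOT s OR (r IMPLIES (r OR s))) OR q)
≡ (NOT q OR NOT s OR NOT r OR r OR s) AND (NOT (NOT s OR NOT r OR r OR s) OR q)
≡ (NOT q OR NOT s OR NOT r OR r OR s) AND ((NOT NOT s AND NOT NOT r AND NOT r AND NOT s) OR q)
≡ (NOT q OR NOT s OR NOT r OR r OR s) AND ((s AND NOT NOT r AND NOT r AND NOT s) OR q)
≡ (NOT q OR NOT s OR NOT r OR r OR s) AND ((s AND r AND NOT r AND NOT s) OR q)
≡ (NOT q OR NOT s OR NOT r OR r OR s) AND (s OR q) AND (r OR q) AND (NOT r OR q) AND (NOT s OR q)
≡ (s OR q) AND (r OR q) AND (NOT r OR q) AND (NOT s OR q)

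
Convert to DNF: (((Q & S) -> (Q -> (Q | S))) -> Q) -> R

(((Q & S) -> (Q -> (Q | S))) -> Q) -> R
≡ ~(((Q & S) -> (Q -> (Q | S))) -> Q) | R   (eliminate ->)
≡ ~(~((Q & S) -> (Q -> (Q | S))) | Q) | R   (eliminate ->)
≡ ~(~(~(Q & S) | (Q -> (Q | S))) | Q) | R   (eliminate ->)
≡ ~(~(~(Q & S) | ~Q | Q | S) | Q) | R   (eliminate ->)
≡ (~~(~(Q & S) | ~Q | Q | S) & ~Q) | R   (De Morgan)
≡ ((~(Q & S) | ~Q | Q | S) & ~Q) | R   (double negation)
≡ ((~Q | ~S | ~Q | Q | S) & ~Q) | R   (De Morgan)
≡ (~Q & ~Q) | (~S & ~Q) | (~Q & ~Q) | (Q & ~Q) | (S & ~Q) | R   (distribute & over |)
≡ ~Q | R   (simplify)

~Q | R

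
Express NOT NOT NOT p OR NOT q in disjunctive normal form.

NOT NOT NOT p OR NOT q
⇔ NOT p OR NOT q   — double negation

NOT p OR NOT q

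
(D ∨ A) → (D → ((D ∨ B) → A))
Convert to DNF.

(D ∨ A) → (D → ((D ∨ B) → A))
= ¬(D ∨ A) ∨ (D → ((D ∨ B) → A))   (eliminate →)
= ¬(D ∨ A) ∨ ¬D ∨ ((D ∨ B) → A)   (eliminate →)
= ¬(D ∨ A) ∨ ¬D ∨ ¬(D ∨ B) ∨ A   (eliminate →)
= (¬D ∧ ¬A) ∨ ¬D ∨ ¬(D ∨ B) ∨ A   (De Morgan)
= (¬D ∧ ¬A) ∨ ¬D ∨ (¬D ∧ ¬B) ∨ A   (De Morgan)
= ¬D ∨ A   (simplify)

¬D ∨ A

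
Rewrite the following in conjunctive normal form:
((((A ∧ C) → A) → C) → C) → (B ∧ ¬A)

(C ∨ B) ∧ (C ∨ ¬A) ∧ (¬C ∨ B) ∧ (¬C ∨ ¬A)

((((A ∧ C) → A) → C) → C) → (B ∧ ¬A)
≡ ¬((((A ∧ C) → A) → C) → C) ∨ (B ∧ ¬A)   [eliminate →]
≡ ¬(¬(((A ∧ C) → A) → C) ∨ C) ∨ (B ∧ ¬A)   [eliminate →]
≡ ¬(¬(¬((A ∧ C) → A) ∨ C) ∨ C) ∨ (B ∧ ¬A)   [eliminate →]
≡ ¬(¬(¬(¬(A ∧ C) ∨ A) ∨ C) ∨ C) ∨ (B ∧ ¬A)   [eliminate →]
≡ (¬¬(¬(¬(A ∧ C) ∨ A) ∨ C) ∧ ¬C) ∨ (B ∧ ¬A)   [De Morgan]
≡ ((¬(¬(A ∧ C) ∨ A) ∨ C) ∧ ¬C) ∨ (B ∧ ¬A)   [double negation]
≡ (((¬¬(A ∧ C) ∧ ¬A) ∨ C) ∧ ¬C) ∨ (B ∧ ¬A)   [De Morgan]
≡ (((A ∧ C ∧ ¬A) ∨ C) ∧ ¬C) ∨ (B ∧ ¬A)   [double negation]
≡ (A ∨ C ∨ B) ∧ (A ∨ C ∨ ¬A) ∧ (C ∨ C ∨ B) ∧ (C ∨ C ∨ ¬A) ∧ (¬A ∨ C ∨ B) ∧ (¬A ∨ C ∨ ¬A) ∧ (¬C ∨ B) ∧ (¬C ∨ ¬A)   [distribute ∨ over ∧]
≡ (C ∨ B) ∧ (C ∨ ¬A) ∧ (¬C ∨ B) ∧ (¬C ∨ ¬A)   [simplify]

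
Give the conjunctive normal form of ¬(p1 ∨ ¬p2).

¬(p1 ∨ ¬p2)
⇔ ¬p1 ∧ ¬¬p2
⇔ ¬p1 ∧ p2

¬p1 ∧ p2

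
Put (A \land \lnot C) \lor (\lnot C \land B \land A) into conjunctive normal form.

(A \land \lnot C) \lor (\lnot C \land B \land A)
= (A \lor \lnot C) \land (A \lor B) \land (A \lor A) \land (\lnot C \lor \lnot C) \land (\lnot C \lor B) \land (\lnot C \lor A)   — distribute \lor over \land
= A \land \lnot C   — simplify

A \land \lnot C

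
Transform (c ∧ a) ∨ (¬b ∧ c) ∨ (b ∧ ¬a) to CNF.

(c ∨ b) ∧ (c ∨ ¬a)

(c ∧ a) ∨ (¬b ∧ c) ∨ (b ∧ ¬a)
≡ (c ∨ ¬b ∨ b) ∧ (c ∨ ¬b ∨ ¬a) ∧ (c ∨ c ∨ b) ∧ (c ∨ c ∨ ¬a) ∧ (a ∨ ¬b ∨ b) ∧ (a ∨ ¬b ∨ ¬a) ∧ (a ∨ c ∨ b) ∧ (a ∨ c ∨ ¬a)   (distribute ∨ over ∧)
≡ (c ∨ b) ∧ (c ∨ ¬a)   (simplify)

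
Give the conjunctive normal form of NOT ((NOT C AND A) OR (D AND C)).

(C OR NOT A) AND (NOT D OR NOT C)

NOT ((NOT C AND A) OR (D AND C))
≡ NOT (NOT C AND A) AND NOT (D AND C)   [De Morgan]
≡ (NOT NOT C OR NOT A) AND NOT (D AND C)   [De Morgan]
≡ (C OR NOT A) AND NOT (D AND C)   [double negation]
≡ (C OR NOT A) AND (NOT D OR NOT C)   [De Morgan]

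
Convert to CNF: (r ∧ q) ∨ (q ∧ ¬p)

(r ∨ ¬p) ∧ q

(r ∧ q) ∨ (q ∧ ¬p)
= (r ∨ q) ∧ (r ∨ ¬p) ∧ (q ∨ q) ∧ (q ∨ ¬p)   (distribute ∨ over ∧)
= (r ∨ ¬p) ∧ q   (simplify)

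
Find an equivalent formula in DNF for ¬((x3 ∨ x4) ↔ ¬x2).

¬((x3 ∨ x4) ↔ ¬x2)
= ¬(((x3 ∨ x4) → ¬x2) ∧ (¬x2 → (x3 ∨ x4)))   (eliminate ↔)
= ¬((¬(x3 ∨ x4) ∨ ¬x2) ∧ (¬x2 → (x3 ∨ x4)))   (eliminate →)
= ¬((¬(x3 ∨ x4) ∨ ¬x2) ∧ (¬¬x2 ∨ x3 ∨ x4))   (eliminate →)
= ¬(¬(x3 ∨ x4) ∨ ¬x2) ∨ ¬(¬¬x2 ∨ x3 ∨ x4)   (De Morgan)
= (¬¬(x3 ∨ x4) ∧ ¬¬x2) ∨ ¬(¬¬x2 ∨ x3 ∨ x4)   (De Morgan)
= ((x3 ∨ x4) ∧ ¬¬x2) ∨ ¬(¬¬x2 ∨ x3 ∨ x4)   (double negation)
= ((x3 ∨ x4) ∧ x2) ∨ ¬(¬¬x2 ∨ x3 ∨ x4)   (double negation)
= ((x3 ∨ x4) ∧ x2) ∨ (¬¬¬x2 ∧ ¬x3 ∧ ¬x4)   (De Morgan)
= ((x3 ∨ x4) ∧ x2) ∨ (¬x2 ∧ ¬x3 ∧ ¬x4)   (double negation)
= (x3 ∧ x2) ∨ (x4 ∧ x2) ∨ (¬x2 ∧ ¬x3 ∧ ¬x4)   (distribute ∧ over ∨)

(x3 ∧ x2) ∨ (x4 ∧ x2) ∨ (¬x2 ∧ ¬x3 ∧ ¬x4)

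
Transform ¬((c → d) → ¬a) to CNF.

¬((c → d) → ¬a)
= ¬(¬(c → d) ∨ ¬a)   [eliminate →]
= ¬(¬(¬c ∨ d) ∨ ¬a)   [eliminate →]
= ¬¬(¬c ∨ d) ∧ ¬¬a   [De Morgan]
= (¬c ∨ d) ∧ ¬¬a   [double negation]
= (¬c ∨ d) ∧ a   [double negation]

(¬c ∨ d) ∧ a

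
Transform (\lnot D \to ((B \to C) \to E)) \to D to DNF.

(\lnot D \to ((B \to C) \to E)) \to D
= \lnot (\lnot D \to ((B \to C) \to E)) \lor D   [eliminate \to]
= \lnot (\lnot \lnot D \lor ((B \to C) \to E)) \lor D   [eliminate \to]
= \lnot (\lnot \lnot D \lor \lnot (B \to C) \lor E) \lor D   [eliminate \to]
= \lnot (\lnot \lnot D \lor \lnot (\lnot B \lor C) \lor E) \lor D   [eliminate \to]
= \lnot \lnot \lnot D \land \lnot \lnot (\lnot B \lor C) \land \lnot E \lor D   [De Morgan]
= \lnot D \land \lnot \lnot (\lnot B \lor C) \land \lnot E \lor D   [double negation]
= \lnot D \land (\lnot B \lor C) \land \lnot E \lor D   [double negation]
= \lnot D \land \lnot B \land \lnot E \lor \lnot D \land C \land \lnot E \lor D   [distribute \land over \lor]

\lnot D \land \lnot B \land \lnot E \lor \lnot D \land C \land \lnot E \lor D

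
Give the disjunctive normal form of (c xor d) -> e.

(~c & ~d) | (d & c) | e

(c xor d) -> e
⇔ ~(c xor d) | e   [eliminate ->]
⇔ ~((c & ~d) | (~c & d)) | e   [expand xor]
⇔ (~(c & ~d) & ~(~c & d)) | e   [De Morgan]
⇔ ((~c | ~~d) & ~(~c & d)) | e   [De Morgan]
⇔ ((~c | d) & ~(~c & d)) | e   [double negation]
⇔ ((~c | d) & (~~c | ~d)) | e   [De Morgan]
⇔ ((~c | d) & (c | ~d)) | e   [double negation]
⇔ (~c & c) | (~c & ~d) | (d & c) | (d & ~d) | e   [distribute & over |]
⇔ (~c & ~d) | (d & c) | e   [simplify]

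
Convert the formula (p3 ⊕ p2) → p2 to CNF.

¬p3 ∨ p2

(p3 ⊕ p2) → p2
≡ ¬(p3 ⊕ p2) ∨ p2   [eliminate →]
≡ ¬((p3 ∨ p2) ∧ ¬(p3 ∧ p2)) ∨ p2   [expand ⊕]
≡ ¬(p3 ∨ p2) ∨ ¬¬(p3 ∧ p2) ∨ p2   [De Morgan]
≡ (¬p3 ∧ ¬p2) ∨ ¬¬(p3 ∧ p2) ∨ p2   [De Morgan]
≡ (¬p3 ∧ ¬p2) ∨ (p3 ∧ p2) ∨ p2   [double negation]
≡ (¬p3 ∨ p3 ∨ p2) ∧ (¬p3 ∨ p2 ∨ p2) ∧ (¬p2 ∨ p3 ∨ p2) ∧ (¬p2 ∨ p2 ∨ p2)   [distribute ∨ over ∧]
≡ ¬p3 ∨ p2   [simplify]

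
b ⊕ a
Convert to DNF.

(b ∧ ¬a) ∨ (¬b ∧ a)

b ⊕ a
= (b ∧ ¬a) ∨ (¬b ∧ a)   (expand ⊕)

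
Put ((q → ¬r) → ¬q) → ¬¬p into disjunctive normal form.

((q → ¬r) → ¬q) → ¬¬p
≡ ¬((q → ¬r) → ¬q) ∨ ¬¬p   — eliminate →
≡ ¬(¬(q → ¬r) ∨ ¬q) ∨ ¬¬p   — eliminate →
≡ ¬(¬(¬q ∨ ¬r) ∨ ¬q) ∨ ¬¬p   — eliminate →
≡ (¬¬(¬q ∨ ¬r) ∧ ¬¬q) ∨ ¬¬p   — De Morgan
≡ ((¬q ∨ ¬r) ∧ ¬¬q) ∨ ¬¬p   — double negation
≡ ((¬q ∨ ¬r) ∧ q) ∨ ¬¬p   — double negation
≡ ((¬q ∨ ¬r) ∧ q) ∨ p   — double negation
≡ (¬q ∧ q) ∨ (¬r ∧ q) ∨ p   — distribute ∧ over ∨
≡ (¬r ∧ q) ∨ p   — simplify

(¬r ∧ q) ∨ p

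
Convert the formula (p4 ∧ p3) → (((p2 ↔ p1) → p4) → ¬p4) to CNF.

(p4 ∧ p3) → (((p2 ↔ p1) → p4) → ¬p4)
≡ ¬(p4 ∧ p3) ∨ (((p2 ↔ p1) → p4) → ¬p4)   [eliminate →]
≡ ¬(p4 ∧ p3) ∨ ¬((p2 ↔ p1) → p4) ∨ ¬p4   [eliminate →]
≡ ¬(p4 ∧ p3) ∨ ¬(¬(p2 ↔ p1) ∨ p4) ∨ ¬p4   [eliminate →]
≡ ¬(p4 ∧ p3) ∨ ¬(¬((p2 → p1) ∧ (p1 → p2)) ∨ p4) ∨ ¬p4   [eliminate ↔]
≡ ¬(p4 ∧ p3) ∨ ¬(¬((¬p2 ∨ p1) ∧ (p1 → p2)) ∨ p4) ∨ ¬p4   [eliminate →]
≡ ¬(p4 ∧ p3) ∨ ¬(¬((¬p2 ∨ p1) ∧ (¬p1 ∨ p2)) ∨ p4) ∨ ¬p4   [eliminate →]
≡ ¬p4 ∨ ¬p3 ∨ ¬(¬((¬p2 ∨ p1) ∧ (¬p1 ∨ p2)) ∨ p4) ∨ ¬p4   [De Morgan]
≡ ¬p4 ∨ ¬p3 ∨ (¬¬((¬p2 ∨ p1) ∧ (¬p1 ∨ p2)) ∧ ¬p4) ∨ ¬p4   [De Morgan]
≡ ¬p4 ∨ ¬p3 ∨ ((¬p2 ∨ p1) ∧ (¬p1 ∨ p2) ∧ ¬p4) ∨ ¬p4   [double negation]
≡ (¬p4 ∨ ¬p3 ∨ ¬p2 ∨ p1 ∨ ¬p4) ∧ (¬p4 ∨ ¬p3 ∨ ¬p1 ∨ p2 ∨ ¬p4) ∧ (¬p4 ∨ ¬p3 ∨ ¬p4 ∨ ¬p4)   [distribute ∨ over ∧]
≡ ¬p4 ∨ ¬p3   [simplify]

¬p4 ∨ ¬p3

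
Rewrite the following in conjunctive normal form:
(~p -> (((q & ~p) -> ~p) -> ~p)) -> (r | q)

(~p -> (((q & ~p) -> ~p) -> ~p)) -> (r | q)
≡ ~(~p -> (((q & ~p) -> ~p) -> ~p)) | r | q   [eliminate ->]
≡ ~(~~p | (((q & ~p) -> ~p) -> ~p)) | r | q   [eliminate ->]
≡ ~(~~p | ~((q & ~p) -> ~p) | ~p) | r | q   [eliminate ->]
≡ ~(~~p | ~(~(q & ~p) | ~p) | ~p) | r | q   [eliminate ->]
≡ (~~~p & ~~(~(q & ~p) | ~p) & ~~p) | r | q   [De Morgan]
≡ (~p & ~~(~(q & ~p) | ~p) & ~~p) | r | q   [double negation]
≡ (~p & (~(q & ~p) | ~p) & ~~p) | r | q   [double negation]
≡ (~p & (~q | ~~p | ~p) & ~~p) | r | q   [De Morgan]
≡ (~p & (~q | p | ~p) & ~~p) | r | q   [double negation]
≡ (~p & (~q | p | ~p) & p) | r | q   [double negation]
≡ (~p | r | q) & (~q | p | ~p | r | q) & (p | r | q)   [distribute | over &]
≡ (~p | r | q) & (p | r | q)   [simplify]

(~p | r | q) & (p | r | q)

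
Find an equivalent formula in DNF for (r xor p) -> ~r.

(r xor p) -> ~r
≡ ~(r xor p) | ~r   [eliminate ->]
≡ ~((r & ~p) | (~r & p)) | ~r   [expand xor]
≡ (~(r & ~p) & ~(~r & p)) | ~r   [De Morgan]
≡ ((~r | ~~p) & ~(~r & p)) | ~r   [De Morgan]
≡ ((~r | p) & ~(~r & p)) | ~r   [double negation]
≡ ((~r | p) & (~~r | ~p)) | ~r   [De Morgan]
≡ ((~r | p) & (r | ~p)) | ~r   [double negation]
≡ (~r & r) | (~r & ~p) | (p & r) | (p & ~p) | ~r   [distribute & over |]
≡ (p & r) | ~r   [simplify]

(p & r) | ~r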